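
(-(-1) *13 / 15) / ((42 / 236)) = 1534 / 315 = 4.87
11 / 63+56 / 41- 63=-158750 / 2583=-61.46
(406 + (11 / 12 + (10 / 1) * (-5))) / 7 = 4283 / 84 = 50.99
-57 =-57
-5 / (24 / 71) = -355 / 24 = -14.79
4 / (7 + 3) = 2 / 5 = 0.40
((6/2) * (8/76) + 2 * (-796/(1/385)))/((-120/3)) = 5822737/380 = 15322.99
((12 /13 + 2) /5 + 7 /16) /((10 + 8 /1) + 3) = 1063 /21840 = 0.05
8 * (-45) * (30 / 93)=-3600 / 31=-116.13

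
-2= -2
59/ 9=6.56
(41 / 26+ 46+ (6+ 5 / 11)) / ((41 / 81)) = 106.75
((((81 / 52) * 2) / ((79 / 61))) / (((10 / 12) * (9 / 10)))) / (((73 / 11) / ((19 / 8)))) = 344223 / 299884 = 1.15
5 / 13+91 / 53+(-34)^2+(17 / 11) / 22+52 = 201781633 / 166738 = 1210.17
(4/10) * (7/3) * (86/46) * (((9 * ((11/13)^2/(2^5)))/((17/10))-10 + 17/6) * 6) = -292565077/3964740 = -73.79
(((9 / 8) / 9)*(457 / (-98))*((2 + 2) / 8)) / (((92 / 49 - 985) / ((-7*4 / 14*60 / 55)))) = -1371 / 2119612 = -0.00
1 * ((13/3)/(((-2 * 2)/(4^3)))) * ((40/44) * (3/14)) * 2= -2080/77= -27.01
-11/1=-11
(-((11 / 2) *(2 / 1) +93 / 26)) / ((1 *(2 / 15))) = -5685 / 52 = -109.33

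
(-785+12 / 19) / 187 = -4.19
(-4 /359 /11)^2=0.00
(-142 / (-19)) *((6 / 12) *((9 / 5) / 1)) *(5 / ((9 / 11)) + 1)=4544 / 95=47.83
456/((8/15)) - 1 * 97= 758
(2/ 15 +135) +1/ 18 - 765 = -56683/ 90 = -629.81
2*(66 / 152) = 33 / 38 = 0.87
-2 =-2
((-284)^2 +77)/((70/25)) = 403665/14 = 28833.21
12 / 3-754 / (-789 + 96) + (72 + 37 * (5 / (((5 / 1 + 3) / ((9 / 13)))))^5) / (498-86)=18286255329347717 / 3473738700816384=5.26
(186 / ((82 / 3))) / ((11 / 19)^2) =100719 / 4961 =20.30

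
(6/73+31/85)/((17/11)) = 30503/105485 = 0.29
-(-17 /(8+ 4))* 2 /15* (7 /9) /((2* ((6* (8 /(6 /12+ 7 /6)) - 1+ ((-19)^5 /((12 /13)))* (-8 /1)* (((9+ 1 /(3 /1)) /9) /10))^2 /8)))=19278 /162472410098915405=0.00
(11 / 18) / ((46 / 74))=407 / 414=0.98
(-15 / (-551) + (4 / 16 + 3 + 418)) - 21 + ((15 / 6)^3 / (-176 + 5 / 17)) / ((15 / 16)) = 272538599 / 681036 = 400.18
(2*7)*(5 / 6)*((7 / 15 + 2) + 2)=469 / 9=52.11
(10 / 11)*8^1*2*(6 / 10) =96 / 11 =8.73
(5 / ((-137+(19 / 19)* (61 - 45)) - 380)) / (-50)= 1 / 5010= 0.00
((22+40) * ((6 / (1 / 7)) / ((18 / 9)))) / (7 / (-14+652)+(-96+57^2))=26796 / 64891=0.41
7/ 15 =0.47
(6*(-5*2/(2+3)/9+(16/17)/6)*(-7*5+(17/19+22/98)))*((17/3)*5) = 3154300/8379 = 376.45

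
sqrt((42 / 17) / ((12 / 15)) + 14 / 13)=2.04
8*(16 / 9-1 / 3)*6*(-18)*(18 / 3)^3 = -269568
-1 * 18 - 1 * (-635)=617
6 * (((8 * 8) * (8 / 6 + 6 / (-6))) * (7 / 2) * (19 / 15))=8512 / 15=567.47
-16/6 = -8/3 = -2.67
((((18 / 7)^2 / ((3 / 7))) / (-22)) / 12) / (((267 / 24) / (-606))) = 21816 / 6853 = 3.18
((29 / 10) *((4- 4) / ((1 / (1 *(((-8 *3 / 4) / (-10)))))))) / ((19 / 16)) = 0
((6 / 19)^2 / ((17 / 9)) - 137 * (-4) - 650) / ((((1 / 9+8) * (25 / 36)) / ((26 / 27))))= -7808112 / 448001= -17.43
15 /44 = 0.34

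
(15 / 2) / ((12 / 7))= 35 / 8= 4.38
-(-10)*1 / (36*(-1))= -0.28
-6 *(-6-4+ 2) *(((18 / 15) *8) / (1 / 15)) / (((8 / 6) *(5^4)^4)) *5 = 5184 / 30517578125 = 0.00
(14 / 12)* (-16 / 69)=-56 / 207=-0.27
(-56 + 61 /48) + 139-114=-1427 /48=-29.73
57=57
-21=-21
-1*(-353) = 353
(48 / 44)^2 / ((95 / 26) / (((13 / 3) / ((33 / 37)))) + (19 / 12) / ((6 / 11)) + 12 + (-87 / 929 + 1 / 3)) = 60228095616 / 804394159657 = 0.07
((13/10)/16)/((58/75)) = 195/1856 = 0.11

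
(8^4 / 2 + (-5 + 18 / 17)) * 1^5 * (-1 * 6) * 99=-20640906 / 17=-1214170.94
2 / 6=1 / 3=0.33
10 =10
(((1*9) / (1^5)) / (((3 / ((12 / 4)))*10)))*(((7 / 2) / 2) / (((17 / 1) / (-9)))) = -567 / 680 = -0.83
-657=-657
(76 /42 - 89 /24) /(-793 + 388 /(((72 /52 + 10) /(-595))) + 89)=11803 /130425624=0.00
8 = 8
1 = 1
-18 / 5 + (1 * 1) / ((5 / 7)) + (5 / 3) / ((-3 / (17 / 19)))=-2306 / 855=-2.70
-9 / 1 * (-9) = 81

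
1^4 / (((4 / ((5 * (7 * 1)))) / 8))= 70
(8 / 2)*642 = 2568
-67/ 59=-1.14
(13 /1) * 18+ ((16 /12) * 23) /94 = 33040 /141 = 234.33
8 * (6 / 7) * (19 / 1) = 130.29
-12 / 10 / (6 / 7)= -7 / 5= -1.40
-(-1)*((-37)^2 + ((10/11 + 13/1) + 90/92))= 700247/506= 1383.89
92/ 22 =46/ 11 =4.18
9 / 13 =0.69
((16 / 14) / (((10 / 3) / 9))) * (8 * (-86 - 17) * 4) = -355968 / 35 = -10170.51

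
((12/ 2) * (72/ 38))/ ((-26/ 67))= -7236/ 247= -29.30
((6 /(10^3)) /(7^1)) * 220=33 /175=0.19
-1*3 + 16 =13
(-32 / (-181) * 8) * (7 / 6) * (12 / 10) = 1792 / 905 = 1.98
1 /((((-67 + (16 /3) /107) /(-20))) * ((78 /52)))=4280 /21491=0.20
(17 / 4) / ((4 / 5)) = 5.31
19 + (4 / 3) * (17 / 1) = 125 / 3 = 41.67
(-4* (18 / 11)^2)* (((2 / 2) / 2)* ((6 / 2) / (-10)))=972 / 605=1.61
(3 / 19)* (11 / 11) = 0.16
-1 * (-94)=94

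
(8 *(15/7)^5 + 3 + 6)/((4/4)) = 370.46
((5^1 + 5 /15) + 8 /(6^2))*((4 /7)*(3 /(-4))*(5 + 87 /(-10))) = 185 /21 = 8.81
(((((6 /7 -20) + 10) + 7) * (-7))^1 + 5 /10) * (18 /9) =31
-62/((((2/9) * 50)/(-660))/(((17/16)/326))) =156519/13040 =12.00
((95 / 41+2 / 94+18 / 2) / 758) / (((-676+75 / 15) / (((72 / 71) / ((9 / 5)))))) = -436980 / 34793794453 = -0.00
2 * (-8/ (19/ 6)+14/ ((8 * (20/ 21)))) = -1047/ 760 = -1.38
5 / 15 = 0.33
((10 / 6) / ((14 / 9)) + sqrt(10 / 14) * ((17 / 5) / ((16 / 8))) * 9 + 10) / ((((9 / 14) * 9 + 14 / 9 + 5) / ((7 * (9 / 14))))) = 2511 / 622 + 12393 * sqrt(35) / 15550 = 8.75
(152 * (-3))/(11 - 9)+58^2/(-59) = -16816/59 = -285.02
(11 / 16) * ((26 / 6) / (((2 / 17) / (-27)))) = -21879 / 32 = -683.72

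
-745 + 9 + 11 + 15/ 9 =-2170/ 3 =-723.33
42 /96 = 7 /16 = 0.44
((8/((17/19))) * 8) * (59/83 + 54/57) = 167360/1411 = 118.61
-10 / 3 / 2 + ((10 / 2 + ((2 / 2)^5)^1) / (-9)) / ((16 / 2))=-7 / 4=-1.75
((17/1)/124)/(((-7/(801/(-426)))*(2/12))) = 13617/61628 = 0.22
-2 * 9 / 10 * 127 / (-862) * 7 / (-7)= -1143 / 4310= -0.27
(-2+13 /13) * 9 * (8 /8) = -9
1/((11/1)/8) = 8/11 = 0.73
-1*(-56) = 56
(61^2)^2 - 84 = 13845757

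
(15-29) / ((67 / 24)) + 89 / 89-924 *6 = -371717 / 67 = -5548.01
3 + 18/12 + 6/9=31/6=5.17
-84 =-84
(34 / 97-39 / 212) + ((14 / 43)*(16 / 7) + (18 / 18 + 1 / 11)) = 19469577 / 9726772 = 2.00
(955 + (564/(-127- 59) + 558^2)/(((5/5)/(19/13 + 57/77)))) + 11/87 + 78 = 1853577256462/2699697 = 686587.15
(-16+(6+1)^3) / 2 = 327 / 2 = 163.50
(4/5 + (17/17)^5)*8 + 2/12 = 437/30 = 14.57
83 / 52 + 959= 49951 / 52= 960.60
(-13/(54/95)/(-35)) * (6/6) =247/378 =0.65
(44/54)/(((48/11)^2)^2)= 161051/71663616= 0.00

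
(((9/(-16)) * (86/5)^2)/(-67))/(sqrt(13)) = 16641 * sqrt(13)/87100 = 0.69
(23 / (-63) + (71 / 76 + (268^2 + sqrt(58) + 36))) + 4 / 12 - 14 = sqrt(58) + 344002969 / 4788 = 71854.52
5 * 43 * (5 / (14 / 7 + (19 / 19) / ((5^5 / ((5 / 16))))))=537.47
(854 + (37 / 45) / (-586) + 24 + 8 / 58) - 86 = 605770567 / 764730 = 792.14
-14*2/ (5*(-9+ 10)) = -28/ 5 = -5.60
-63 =-63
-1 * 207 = -207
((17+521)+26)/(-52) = -10.85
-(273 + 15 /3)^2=-77284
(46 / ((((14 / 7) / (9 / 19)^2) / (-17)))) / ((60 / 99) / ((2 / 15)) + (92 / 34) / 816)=-2416370616 / 125286133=-19.29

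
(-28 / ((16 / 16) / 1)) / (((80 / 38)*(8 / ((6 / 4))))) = -399 / 160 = -2.49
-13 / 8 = -1.62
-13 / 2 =-6.50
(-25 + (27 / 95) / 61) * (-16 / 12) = 579392 / 17385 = 33.33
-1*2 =-2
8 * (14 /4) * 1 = 28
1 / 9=0.11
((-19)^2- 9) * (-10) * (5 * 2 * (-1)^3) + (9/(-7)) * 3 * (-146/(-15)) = 1230686/35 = 35162.46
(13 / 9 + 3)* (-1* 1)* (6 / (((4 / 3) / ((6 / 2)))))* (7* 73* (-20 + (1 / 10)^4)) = 306598467 / 500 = 613196.93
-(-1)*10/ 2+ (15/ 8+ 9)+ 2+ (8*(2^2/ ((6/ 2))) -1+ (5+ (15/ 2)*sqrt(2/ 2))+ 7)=1129/ 24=47.04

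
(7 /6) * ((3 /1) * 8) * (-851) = -23828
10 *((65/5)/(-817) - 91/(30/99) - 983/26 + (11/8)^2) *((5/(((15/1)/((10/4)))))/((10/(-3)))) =1142761751/1359488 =840.58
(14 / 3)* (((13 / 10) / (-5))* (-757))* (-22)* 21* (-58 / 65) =47330668 / 125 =378645.34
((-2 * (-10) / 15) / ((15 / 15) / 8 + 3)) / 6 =16 / 225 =0.07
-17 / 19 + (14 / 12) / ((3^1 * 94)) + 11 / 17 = -0.24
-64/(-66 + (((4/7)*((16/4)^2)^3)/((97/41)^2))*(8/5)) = -10538080/99298621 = -0.11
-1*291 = -291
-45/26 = -1.73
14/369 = 0.04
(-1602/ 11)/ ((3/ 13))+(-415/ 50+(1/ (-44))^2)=-6189299/ 9680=-639.39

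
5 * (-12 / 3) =-20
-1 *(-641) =641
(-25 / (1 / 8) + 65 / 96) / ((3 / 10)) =-95675 / 144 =-664.41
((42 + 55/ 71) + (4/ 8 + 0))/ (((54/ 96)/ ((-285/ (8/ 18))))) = -3502650/ 71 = -49333.10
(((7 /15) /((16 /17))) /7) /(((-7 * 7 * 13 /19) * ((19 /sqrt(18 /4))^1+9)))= -8721 /356720+6137 * sqrt(2) /356720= -0.00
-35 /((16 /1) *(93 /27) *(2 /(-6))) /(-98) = -0.02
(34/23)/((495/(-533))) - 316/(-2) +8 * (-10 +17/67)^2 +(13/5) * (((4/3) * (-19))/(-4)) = 47672496229/51107265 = 932.79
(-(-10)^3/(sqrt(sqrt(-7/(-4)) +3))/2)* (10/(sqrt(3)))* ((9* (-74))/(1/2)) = -2220000* sqrt(6)/sqrt(sqrt(7) +6) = -1849384.57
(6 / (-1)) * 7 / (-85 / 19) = 9.39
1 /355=0.00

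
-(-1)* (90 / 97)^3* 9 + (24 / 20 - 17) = -39296167 / 4563365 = -8.61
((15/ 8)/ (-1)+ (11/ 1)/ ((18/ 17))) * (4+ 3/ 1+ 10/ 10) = 68.11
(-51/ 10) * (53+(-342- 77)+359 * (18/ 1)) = -155448/ 5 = -31089.60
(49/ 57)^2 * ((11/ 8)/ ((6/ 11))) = 1.86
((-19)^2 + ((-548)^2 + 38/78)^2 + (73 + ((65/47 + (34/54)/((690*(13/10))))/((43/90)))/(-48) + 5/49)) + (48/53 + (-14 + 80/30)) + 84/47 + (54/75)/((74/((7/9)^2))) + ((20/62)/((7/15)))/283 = 1612464145262228095286580509731/17879954996908941300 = 90182785445.54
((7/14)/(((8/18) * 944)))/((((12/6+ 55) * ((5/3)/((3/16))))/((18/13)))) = 243/74613760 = 0.00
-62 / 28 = -31 / 14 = -2.21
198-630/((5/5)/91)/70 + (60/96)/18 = -89419/144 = -620.97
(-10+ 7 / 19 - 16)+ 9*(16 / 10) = -1067 / 95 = -11.23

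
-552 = -552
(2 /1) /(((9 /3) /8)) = 16 /3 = 5.33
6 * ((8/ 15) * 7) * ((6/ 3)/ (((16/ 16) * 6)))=112/ 15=7.47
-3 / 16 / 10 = -3 / 160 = -0.02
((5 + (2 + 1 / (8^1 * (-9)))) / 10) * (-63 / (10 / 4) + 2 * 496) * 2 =1215751 / 900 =1350.83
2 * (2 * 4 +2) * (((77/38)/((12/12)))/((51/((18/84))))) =55/323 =0.17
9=9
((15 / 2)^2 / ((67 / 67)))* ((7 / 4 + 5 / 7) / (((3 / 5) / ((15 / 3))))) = 1155.13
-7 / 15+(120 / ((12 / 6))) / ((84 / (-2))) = -199 / 105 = -1.90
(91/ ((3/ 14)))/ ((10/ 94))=59878/ 15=3991.87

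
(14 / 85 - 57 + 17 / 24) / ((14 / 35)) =-114499 / 816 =-140.32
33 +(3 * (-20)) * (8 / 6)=-47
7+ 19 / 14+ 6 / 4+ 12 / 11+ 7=1382 / 77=17.95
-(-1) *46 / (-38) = -23 / 19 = -1.21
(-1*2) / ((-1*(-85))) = -2 / 85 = -0.02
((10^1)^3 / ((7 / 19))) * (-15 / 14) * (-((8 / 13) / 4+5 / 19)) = 772500 / 637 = 1212.72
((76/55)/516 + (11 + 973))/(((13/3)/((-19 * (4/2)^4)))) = -2122375696/30745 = -69031.57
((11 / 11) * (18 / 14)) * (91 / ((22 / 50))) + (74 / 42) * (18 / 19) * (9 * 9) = 586827 / 1463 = 401.11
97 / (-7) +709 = 4866 / 7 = 695.14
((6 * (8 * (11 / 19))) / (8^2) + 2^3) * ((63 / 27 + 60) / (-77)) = -10897 / 1596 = -6.83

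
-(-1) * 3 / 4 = 3 / 4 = 0.75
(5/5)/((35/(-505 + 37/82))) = -41373/2870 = -14.42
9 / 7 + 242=1703 / 7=243.29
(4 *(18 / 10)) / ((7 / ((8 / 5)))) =1.65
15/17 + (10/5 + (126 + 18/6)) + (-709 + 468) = -1855/17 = -109.12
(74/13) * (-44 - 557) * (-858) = 2935284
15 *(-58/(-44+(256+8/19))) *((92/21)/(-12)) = 63365/42378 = 1.50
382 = 382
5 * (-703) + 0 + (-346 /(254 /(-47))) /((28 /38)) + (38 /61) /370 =-68784083803 /20064730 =-3428.11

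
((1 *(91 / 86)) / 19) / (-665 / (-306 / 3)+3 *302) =4641 / 76043909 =0.00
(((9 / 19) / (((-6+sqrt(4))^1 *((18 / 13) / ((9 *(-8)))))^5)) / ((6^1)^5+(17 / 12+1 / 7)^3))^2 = 3922782763076430504136704 / 7675717722923213985025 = 511.06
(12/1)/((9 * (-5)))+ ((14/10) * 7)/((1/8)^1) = 1172/15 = 78.13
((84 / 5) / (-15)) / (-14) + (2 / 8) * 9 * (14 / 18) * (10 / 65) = 227 / 650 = 0.35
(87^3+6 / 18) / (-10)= -197551 / 3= -65850.33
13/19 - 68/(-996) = 3560/4731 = 0.75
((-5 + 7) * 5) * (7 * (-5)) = -350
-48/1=-48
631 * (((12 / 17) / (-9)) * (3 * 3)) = -7572 / 17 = -445.41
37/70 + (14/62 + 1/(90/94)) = 35131/19530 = 1.80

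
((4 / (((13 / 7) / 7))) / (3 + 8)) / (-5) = -196 / 715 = -0.27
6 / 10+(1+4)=28 / 5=5.60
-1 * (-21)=21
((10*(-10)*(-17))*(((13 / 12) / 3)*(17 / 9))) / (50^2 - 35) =1105 / 2349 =0.47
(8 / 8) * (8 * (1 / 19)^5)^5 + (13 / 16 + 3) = 5677666236983621461733186227634727 / 1489223931012097432585753764487984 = 3.81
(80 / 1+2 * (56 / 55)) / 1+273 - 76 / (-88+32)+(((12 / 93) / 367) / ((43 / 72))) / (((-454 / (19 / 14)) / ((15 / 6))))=30474919931231 / 85509190690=356.39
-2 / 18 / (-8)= 1 / 72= 0.01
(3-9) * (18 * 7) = -756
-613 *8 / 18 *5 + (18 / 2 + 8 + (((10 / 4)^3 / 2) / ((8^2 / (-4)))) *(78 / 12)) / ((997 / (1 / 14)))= -1362.22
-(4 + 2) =-6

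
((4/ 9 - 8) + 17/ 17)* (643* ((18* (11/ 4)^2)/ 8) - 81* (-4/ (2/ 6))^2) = 303319/ 64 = 4739.36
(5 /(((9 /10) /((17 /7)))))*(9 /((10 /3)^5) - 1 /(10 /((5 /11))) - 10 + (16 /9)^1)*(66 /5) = -1387769279 /945000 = -1468.54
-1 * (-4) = 4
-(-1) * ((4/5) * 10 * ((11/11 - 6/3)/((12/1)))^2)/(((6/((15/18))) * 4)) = 5/2592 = 0.00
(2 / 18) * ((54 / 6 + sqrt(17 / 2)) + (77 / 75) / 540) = sqrt(34) / 18 + 364577 / 364500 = 1.32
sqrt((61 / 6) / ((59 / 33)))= sqrt(79178) / 118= 2.38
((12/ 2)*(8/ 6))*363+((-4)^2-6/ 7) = 20434/ 7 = 2919.14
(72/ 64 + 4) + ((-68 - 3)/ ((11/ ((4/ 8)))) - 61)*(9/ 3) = -187.56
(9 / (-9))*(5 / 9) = -5 / 9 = -0.56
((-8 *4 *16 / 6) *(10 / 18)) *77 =-98560 / 27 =-3650.37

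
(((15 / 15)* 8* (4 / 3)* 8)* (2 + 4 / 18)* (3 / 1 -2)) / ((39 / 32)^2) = 5242880 / 41067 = 127.67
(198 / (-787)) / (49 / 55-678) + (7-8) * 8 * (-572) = 134116471082 / 29308667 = 4576.00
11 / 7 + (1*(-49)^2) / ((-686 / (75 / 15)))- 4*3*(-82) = 13553 / 14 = 968.07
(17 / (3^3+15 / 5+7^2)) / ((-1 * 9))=-17 / 711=-0.02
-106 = -106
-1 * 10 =-10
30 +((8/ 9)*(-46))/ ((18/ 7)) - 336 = -26074/ 81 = -321.90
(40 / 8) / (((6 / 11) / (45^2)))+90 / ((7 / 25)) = 264375 / 14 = 18883.93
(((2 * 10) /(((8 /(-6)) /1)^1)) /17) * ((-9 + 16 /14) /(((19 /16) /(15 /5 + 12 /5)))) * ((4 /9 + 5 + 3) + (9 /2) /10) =633996 /2261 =280.41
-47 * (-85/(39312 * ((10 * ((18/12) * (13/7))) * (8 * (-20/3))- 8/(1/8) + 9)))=-799/12113712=-0.00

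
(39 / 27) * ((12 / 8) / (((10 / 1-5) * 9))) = 13 / 270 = 0.05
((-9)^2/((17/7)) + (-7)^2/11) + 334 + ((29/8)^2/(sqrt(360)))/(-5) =69528/187 - 841 * sqrt(10)/19200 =371.67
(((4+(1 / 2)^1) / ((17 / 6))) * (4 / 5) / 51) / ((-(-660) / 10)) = 6 / 15895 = 0.00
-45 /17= -2.65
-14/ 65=-0.22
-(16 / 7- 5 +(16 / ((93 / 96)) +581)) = -129072 / 217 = -594.80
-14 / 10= -7 / 5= -1.40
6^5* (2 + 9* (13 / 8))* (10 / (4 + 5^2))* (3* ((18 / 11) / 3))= 23269680 / 319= 72945.71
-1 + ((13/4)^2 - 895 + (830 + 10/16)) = -54.81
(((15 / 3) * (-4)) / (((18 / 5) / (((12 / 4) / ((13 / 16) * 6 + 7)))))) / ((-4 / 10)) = 200 / 57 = 3.51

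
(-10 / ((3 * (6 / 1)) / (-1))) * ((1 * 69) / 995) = 0.04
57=57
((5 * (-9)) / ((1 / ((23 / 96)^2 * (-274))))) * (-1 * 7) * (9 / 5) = -4565799 / 512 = -8917.58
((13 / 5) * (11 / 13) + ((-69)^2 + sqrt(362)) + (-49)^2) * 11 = 11 * sqrt(362) + 394031 / 5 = 79015.49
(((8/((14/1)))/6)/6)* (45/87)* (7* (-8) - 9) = -325/609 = -0.53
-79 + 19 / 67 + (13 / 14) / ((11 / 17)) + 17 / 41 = -32517543 / 423038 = -76.87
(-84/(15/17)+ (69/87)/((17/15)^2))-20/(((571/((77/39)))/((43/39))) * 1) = -3445022526271/36394115355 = -94.66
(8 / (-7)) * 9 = -72 / 7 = -10.29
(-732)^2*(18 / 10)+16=4822496 / 5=964499.20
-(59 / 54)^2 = -1.19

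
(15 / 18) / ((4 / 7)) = 35 / 24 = 1.46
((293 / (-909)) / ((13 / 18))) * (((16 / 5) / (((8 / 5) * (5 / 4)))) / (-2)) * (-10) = -4688 / 1313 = -3.57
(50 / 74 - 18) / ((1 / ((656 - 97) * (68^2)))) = -1656867056 / 37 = -44780190.70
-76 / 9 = -8.44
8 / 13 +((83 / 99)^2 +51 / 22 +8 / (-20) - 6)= -3521117 / 1274130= -2.76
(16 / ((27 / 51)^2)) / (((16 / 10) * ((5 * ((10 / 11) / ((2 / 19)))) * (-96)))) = -3179 / 369360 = -0.01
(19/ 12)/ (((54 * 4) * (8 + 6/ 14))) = 133/ 152928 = 0.00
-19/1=-19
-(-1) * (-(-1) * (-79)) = -79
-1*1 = -1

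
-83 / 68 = -1.22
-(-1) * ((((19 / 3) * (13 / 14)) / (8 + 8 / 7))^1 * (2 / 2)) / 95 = 13 / 1920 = 0.01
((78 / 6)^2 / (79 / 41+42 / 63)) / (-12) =-6929 / 1276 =-5.43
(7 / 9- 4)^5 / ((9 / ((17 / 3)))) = -348689533 / 1594323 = -218.71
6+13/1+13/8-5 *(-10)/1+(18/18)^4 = 573/8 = 71.62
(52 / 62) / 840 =13 / 13020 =0.00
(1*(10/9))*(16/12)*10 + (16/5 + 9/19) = 47423/2565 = 18.49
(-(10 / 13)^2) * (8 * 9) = -7200 / 169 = -42.60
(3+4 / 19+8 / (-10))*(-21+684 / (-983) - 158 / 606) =-1497600002 / 28295655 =-52.93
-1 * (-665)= 665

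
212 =212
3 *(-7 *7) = -147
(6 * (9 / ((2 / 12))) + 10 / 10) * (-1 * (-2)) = 650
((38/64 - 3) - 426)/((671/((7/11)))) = -95963/236192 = -0.41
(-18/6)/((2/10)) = -15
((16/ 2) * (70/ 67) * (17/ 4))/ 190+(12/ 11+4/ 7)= 181270/ 98021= 1.85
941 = 941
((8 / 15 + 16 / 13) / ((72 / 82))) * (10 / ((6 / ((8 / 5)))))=28208 / 5265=5.36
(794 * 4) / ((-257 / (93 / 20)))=-57.46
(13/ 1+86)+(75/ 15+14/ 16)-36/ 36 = 831/ 8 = 103.88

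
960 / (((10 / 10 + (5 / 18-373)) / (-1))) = 17280 / 6691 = 2.58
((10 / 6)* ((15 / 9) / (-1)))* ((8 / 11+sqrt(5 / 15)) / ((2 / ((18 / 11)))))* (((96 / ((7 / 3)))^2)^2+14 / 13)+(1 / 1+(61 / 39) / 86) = -4614908289181985 / 974407434 -2235905659550* sqrt(3) / 1030029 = -8495916.89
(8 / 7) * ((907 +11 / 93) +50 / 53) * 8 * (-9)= -859360512 / 11501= -74720.50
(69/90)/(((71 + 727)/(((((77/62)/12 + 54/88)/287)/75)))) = 134987/4217284764000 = 0.00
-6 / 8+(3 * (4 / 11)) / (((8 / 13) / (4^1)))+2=367 / 44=8.34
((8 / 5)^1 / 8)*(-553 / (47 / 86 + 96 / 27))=-26.96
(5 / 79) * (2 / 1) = 10 / 79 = 0.13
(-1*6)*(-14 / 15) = 28 / 5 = 5.60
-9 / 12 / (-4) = 3 / 16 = 0.19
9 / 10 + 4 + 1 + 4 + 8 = 179 / 10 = 17.90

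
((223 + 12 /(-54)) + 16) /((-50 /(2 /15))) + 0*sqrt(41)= -2149 /3375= -0.64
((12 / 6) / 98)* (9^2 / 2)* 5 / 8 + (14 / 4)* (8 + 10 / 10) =25101 / 784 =32.02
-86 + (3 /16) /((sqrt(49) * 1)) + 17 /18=-85709 /1008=-85.03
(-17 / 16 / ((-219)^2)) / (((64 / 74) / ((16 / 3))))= -629 / 4604256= -0.00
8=8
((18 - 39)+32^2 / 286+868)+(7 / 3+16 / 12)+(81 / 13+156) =436069 / 429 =1016.48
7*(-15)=-105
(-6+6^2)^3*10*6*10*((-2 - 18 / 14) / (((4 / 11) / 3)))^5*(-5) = 318796778684558109375 / 268912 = 1185505959884862.37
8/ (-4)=-2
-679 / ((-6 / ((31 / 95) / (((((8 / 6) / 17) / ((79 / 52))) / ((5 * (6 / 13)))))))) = 84806421 / 51376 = 1650.70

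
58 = 58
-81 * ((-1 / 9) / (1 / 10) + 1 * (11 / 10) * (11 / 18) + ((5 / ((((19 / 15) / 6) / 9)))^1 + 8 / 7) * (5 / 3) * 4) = -307727037 / 2660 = -115686.86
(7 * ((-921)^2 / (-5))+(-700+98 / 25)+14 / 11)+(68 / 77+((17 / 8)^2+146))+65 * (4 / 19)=-2781027524609 / 2340800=-1188067.12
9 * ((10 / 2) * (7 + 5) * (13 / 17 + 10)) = 98820 / 17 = 5812.94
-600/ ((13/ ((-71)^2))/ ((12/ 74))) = -18147600/ 481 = -37728.90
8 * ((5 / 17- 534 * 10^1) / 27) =-726200 / 459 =-1582.14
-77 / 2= -38.50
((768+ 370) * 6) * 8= 54624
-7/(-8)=7/8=0.88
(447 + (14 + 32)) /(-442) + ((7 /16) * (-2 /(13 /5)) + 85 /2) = 41.05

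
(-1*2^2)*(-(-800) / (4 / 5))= -4000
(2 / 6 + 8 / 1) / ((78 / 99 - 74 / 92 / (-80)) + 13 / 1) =1012000 / 1675621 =0.60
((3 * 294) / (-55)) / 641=-882 / 35255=-0.03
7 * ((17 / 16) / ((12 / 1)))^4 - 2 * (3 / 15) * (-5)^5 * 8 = 13589545544647 / 1358954496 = 10000.00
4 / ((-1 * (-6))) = 2 / 3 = 0.67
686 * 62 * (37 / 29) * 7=379854.76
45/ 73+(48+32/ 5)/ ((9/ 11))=220441/ 3285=67.11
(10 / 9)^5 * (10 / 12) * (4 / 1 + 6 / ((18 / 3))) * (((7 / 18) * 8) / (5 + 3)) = 4375000 / 1594323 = 2.74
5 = 5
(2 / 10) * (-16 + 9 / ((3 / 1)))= -13 / 5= -2.60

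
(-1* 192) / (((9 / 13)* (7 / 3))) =-832 / 7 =-118.86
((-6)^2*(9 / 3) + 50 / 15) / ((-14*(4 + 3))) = -167 / 147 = -1.14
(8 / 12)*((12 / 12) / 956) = 0.00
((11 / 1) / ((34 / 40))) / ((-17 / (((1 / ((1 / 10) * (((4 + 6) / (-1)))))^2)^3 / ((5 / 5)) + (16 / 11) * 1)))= -540 / 289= -1.87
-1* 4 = -4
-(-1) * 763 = 763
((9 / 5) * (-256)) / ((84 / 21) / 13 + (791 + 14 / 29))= -868608 / 1492525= -0.58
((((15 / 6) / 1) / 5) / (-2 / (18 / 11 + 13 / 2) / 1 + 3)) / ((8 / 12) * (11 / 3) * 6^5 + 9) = 179 / 18750762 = 0.00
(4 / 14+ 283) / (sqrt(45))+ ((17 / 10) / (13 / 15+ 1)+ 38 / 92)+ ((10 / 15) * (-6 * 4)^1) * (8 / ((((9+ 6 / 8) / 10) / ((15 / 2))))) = -16464235 / 16744+ 661 * sqrt(5) / 35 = -941.06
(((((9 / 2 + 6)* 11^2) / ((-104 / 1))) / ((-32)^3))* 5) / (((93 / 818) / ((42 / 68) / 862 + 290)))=14721836036215 / 3096215289856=4.75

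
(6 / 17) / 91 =6 / 1547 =0.00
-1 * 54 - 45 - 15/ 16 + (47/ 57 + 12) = -79447/ 912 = -87.11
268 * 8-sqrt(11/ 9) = 2144-sqrt(11)/ 3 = 2142.89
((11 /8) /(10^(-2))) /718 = 275 /1436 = 0.19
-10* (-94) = 940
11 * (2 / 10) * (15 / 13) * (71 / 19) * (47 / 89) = 110121 / 21983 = 5.01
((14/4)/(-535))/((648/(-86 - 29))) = 161/138672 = 0.00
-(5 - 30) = 25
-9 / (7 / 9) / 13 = -81 / 91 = -0.89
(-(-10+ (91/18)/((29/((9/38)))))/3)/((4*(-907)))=-21949/23988336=-0.00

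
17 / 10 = 1.70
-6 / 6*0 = 0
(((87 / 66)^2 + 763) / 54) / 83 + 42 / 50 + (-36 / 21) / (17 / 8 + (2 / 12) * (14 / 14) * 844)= 1.00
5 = 5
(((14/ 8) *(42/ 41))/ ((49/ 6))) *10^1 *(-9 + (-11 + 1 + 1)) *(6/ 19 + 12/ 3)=-3240/ 19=-170.53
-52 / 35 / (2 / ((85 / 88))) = -221 / 308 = -0.72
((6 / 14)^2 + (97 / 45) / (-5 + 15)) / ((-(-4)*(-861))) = -8803 / 75940200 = -0.00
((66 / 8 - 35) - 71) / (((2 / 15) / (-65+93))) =-41055 / 2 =-20527.50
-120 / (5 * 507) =-8 / 169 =-0.05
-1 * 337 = -337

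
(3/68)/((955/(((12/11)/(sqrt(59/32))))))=36 * sqrt(118)/10536515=0.00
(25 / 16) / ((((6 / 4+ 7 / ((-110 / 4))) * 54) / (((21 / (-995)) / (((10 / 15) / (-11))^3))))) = 7686525 / 3489664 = 2.20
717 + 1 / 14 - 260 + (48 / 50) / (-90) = 2399569 / 5250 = 457.06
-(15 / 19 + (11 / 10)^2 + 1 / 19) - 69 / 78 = -72537 / 24700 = -2.94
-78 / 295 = -0.26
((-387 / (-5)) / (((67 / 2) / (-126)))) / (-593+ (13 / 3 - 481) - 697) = 73143 / 443875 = 0.16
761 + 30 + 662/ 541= 428593/ 541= 792.22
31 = 31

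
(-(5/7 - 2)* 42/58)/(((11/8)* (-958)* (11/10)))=-1080/1680811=-0.00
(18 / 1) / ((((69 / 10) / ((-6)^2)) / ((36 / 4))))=845.22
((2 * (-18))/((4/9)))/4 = -81/4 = -20.25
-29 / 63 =-0.46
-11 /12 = -0.92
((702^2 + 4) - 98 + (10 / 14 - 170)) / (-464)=-3447785 / 3248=-1061.51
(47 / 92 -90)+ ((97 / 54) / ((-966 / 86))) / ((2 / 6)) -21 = -110.97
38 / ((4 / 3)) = 57 / 2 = 28.50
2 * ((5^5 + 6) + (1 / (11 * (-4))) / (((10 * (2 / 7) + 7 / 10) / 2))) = 17151548 / 2739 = 6261.97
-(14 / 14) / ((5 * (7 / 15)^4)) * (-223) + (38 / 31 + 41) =73137034 / 74431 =982.62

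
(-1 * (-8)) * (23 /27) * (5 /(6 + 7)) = 920 /351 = 2.62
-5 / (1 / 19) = -95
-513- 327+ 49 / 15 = -12551 / 15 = -836.73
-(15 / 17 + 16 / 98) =-871 / 833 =-1.05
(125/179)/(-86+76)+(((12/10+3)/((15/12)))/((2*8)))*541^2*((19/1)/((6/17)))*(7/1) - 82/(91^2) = 6866397583889813/296459800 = 23161310.86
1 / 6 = 0.17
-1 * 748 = -748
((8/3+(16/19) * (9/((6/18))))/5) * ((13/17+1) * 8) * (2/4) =11584/323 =35.86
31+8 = 39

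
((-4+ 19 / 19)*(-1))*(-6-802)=-2424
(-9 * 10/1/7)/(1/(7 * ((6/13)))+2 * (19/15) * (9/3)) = -1.63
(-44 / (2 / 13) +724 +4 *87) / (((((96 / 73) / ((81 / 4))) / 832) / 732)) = 7371122148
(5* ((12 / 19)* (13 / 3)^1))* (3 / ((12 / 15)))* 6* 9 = 2771.05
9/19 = 0.47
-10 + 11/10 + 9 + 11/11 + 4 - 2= 31/10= 3.10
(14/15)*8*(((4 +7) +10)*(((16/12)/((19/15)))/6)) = 1568/57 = 27.51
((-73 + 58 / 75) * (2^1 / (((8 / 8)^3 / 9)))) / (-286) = 16251 / 3575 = 4.55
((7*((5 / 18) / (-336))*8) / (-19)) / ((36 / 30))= 25 / 12312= 0.00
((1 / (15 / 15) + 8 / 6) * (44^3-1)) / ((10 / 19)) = 11329339 / 30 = 377644.63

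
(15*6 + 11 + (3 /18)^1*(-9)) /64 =199 /128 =1.55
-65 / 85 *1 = -13 / 17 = -0.76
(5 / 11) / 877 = 5 / 9647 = 0.00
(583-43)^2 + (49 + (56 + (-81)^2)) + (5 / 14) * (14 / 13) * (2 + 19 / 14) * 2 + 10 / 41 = 1112840991 / 3731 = 298268.83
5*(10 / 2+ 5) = 50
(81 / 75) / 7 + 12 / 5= 447 / 175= 2.55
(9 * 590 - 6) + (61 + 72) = 5437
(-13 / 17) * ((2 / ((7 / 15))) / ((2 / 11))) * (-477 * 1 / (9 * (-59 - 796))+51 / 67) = -6743308 / 454461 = -14.84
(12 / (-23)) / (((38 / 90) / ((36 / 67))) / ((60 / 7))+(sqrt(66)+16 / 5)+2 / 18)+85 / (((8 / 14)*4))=7042468848408715 / 189211327487632 - 113374080000*sqrt(66) / 11825707967977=37.14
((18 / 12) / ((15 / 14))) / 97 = 7 / 485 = 0.01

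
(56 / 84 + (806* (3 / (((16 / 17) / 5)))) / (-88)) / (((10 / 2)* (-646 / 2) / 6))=0.54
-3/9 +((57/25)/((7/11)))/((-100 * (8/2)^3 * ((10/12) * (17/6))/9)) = -23952361/71400000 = -0.34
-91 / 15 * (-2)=12.13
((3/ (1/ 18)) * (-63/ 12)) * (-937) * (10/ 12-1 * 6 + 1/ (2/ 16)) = 3010581/ 4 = 752645.25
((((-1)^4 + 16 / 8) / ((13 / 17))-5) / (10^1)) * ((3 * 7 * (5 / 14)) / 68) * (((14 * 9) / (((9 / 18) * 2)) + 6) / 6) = -231 / 884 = -0.26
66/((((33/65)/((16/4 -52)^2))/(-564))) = -168929280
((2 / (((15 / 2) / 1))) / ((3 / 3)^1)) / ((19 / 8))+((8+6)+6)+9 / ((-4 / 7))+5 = 10673 / 1140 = 9.36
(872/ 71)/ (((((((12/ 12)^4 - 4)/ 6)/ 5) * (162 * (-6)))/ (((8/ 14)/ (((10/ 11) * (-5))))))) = -9592/ 603855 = -0.02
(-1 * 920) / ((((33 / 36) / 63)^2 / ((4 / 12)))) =-175271040 / 121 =-1448520.99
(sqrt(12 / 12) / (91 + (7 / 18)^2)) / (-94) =-162 / 1388051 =-0.00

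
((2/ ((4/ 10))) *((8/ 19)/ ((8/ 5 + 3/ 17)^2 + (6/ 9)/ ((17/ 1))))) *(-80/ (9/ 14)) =-323680000/ 3947421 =-82.00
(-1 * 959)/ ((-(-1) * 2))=-959/ 2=-479.50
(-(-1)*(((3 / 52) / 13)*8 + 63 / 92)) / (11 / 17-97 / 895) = 56797595 / 42477136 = 1.34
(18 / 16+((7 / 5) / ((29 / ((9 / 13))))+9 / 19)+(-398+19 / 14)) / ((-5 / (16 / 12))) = 264083121 / 2507050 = 105.34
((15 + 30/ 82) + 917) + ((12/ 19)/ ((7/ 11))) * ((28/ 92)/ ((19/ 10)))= 932.52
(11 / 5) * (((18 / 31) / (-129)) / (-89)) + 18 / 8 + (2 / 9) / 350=1682237183 / 747413100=2.25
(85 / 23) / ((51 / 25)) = 125 / 69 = 1.81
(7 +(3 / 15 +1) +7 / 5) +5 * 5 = 173 / 5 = 34.60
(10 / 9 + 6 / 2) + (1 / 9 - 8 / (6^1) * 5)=-22 / 9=-2.44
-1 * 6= -6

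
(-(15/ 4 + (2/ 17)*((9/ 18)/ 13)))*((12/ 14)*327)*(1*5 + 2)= -3255939/ 442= -7366.38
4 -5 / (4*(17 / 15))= 197 / 68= 2.90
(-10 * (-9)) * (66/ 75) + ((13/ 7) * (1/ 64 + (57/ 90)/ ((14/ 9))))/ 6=7463447/ 94080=79.33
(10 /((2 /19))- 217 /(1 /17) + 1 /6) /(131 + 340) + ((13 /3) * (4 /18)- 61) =-573683 /8478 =-67.67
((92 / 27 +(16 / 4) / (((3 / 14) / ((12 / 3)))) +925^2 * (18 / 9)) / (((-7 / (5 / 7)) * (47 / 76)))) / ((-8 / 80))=175582260400 / 62181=2823728.48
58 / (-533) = -58 / 533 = -0.11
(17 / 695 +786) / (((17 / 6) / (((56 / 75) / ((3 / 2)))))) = 138.09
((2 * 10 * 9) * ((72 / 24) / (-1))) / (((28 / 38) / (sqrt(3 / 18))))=-855 * sqrt(6) / 7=-299.19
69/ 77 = 0.90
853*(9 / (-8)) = -7677 / 8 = -959.62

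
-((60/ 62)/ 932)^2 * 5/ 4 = -1125/ 834747664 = -0.00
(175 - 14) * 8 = 1288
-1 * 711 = -711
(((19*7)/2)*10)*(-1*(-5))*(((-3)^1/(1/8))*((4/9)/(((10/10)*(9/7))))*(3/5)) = -148960/9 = -16551.11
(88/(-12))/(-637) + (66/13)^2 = 640618/24843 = 25.79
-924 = -924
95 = 95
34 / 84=17 / 42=0.40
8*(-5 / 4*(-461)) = 4610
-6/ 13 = -0.46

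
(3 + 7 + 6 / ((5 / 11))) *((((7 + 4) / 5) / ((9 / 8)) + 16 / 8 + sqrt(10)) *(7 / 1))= 812 *sqrt(10) / 5 + 144536 / 225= 1155.94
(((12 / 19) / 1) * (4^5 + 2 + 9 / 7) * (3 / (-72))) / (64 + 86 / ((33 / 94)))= -237303 / 2712136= -0.09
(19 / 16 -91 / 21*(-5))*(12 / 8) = 1097 / 32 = 34.28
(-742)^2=550564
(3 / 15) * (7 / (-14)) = -1 / 10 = -0.10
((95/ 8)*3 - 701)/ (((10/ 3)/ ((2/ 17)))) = -15969/ 680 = -23.48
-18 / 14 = -9 / 7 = -1.29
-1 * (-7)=7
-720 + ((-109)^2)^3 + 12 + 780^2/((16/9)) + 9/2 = 1677100452362.50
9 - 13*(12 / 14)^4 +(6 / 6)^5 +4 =16766 / 2401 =6.98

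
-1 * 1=-1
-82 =-82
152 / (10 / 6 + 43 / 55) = 6270 / 101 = 62.08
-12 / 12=-1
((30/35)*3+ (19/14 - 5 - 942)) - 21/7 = -13245/14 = -946.07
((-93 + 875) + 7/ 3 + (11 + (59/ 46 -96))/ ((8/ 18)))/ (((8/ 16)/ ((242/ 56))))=39805975/ 7728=5150.88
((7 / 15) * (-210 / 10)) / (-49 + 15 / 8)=0.21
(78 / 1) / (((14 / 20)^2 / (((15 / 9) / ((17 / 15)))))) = 195000 / 833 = 234.09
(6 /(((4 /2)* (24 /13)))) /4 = 13 /32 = 0.41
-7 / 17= -0.41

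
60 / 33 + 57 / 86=2347 / 946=2.48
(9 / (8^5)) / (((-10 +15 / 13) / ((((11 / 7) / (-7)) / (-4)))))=-1287 / 738590720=-0.00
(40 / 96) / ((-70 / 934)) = -467 / 84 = -5.56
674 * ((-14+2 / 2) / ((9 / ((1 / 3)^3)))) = -8762 / 243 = -36.06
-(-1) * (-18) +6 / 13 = -228 / 13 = -17.54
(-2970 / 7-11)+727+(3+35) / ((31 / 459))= 185396 / 217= 854.36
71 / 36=1.97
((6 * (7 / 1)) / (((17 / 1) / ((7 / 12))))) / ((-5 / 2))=-49 / 85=-0.58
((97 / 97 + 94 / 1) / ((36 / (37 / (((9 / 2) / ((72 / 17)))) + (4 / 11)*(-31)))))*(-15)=-932.22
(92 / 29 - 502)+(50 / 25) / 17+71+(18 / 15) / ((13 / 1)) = -13703007 / 32045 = -427.62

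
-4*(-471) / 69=628 / 23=27.30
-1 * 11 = -11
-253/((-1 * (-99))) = -23/9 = -2.56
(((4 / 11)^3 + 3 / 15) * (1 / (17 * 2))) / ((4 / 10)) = 0.02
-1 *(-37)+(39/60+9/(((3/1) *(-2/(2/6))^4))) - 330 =-631471/2160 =-292.35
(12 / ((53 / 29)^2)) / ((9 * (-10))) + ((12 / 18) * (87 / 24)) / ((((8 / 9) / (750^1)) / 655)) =1335585.90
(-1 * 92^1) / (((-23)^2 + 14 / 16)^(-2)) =-413289783 / 16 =-25830611.44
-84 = -84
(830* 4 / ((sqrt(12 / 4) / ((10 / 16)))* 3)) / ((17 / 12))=8300* sqrt(3) / 51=281.88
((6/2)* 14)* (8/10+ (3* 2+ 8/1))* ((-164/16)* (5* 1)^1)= -31857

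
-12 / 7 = -1.71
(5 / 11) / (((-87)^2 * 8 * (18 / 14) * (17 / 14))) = 245 / 50954508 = 0.00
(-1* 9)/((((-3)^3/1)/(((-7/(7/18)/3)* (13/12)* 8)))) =-52/3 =-17.33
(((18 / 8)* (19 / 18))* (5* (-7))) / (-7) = 95 / 8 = 11.88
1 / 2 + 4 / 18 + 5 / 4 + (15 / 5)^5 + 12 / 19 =167993 / 684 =245.60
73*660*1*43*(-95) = -196815300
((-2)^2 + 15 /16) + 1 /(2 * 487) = 38481 /7792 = 4.94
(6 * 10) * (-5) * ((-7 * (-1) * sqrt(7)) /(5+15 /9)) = -315 * sqrt(7) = -833.41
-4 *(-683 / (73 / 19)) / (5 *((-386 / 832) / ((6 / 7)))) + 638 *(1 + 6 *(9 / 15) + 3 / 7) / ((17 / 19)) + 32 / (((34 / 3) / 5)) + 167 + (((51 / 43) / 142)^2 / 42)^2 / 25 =5716387944062813177400304737 / 1631369619774665279835200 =3504.04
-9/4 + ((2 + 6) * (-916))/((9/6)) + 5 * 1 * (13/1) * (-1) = -59431/12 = -4952.58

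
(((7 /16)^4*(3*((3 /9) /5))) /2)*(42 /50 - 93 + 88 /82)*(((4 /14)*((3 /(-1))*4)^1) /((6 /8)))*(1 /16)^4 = 0.00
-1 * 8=-8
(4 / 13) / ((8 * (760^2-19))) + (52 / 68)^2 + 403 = 1751535175705 / 4339943634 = 403.58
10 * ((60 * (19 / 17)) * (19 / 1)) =216600 / 17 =12741.18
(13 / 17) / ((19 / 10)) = 130 / 323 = 0.40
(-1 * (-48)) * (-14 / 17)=-672 / 17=-39.53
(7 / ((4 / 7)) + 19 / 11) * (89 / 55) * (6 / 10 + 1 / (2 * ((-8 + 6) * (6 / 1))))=244483 / 19360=12.63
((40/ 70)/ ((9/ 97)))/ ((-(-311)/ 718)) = 278584/ 19593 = 14.22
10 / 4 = 5 / 2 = 2.50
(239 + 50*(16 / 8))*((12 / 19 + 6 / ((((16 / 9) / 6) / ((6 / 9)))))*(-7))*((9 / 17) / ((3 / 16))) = -30583224 / 323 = -94684.90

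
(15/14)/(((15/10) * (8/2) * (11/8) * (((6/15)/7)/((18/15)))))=30/11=2.73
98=98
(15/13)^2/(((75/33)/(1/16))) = 99/2704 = 0.04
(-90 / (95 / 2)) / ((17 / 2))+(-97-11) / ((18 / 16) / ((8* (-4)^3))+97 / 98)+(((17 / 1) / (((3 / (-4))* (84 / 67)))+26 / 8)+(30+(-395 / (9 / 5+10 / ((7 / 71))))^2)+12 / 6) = -16378301226413826473 / 210608309926779660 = -77.77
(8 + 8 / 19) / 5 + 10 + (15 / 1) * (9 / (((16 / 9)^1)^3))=2779197 / 77824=35.71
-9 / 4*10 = -22.50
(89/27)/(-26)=-89/702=-0.13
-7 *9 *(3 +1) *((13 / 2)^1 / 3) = -546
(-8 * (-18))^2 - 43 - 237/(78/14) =268456/13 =20650.46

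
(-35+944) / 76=909 / 76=11.96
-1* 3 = -3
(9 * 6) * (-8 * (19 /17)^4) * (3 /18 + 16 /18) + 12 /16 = -237454941 /334084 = -710.76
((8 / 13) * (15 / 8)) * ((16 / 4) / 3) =20 / 13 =1.54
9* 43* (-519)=-200853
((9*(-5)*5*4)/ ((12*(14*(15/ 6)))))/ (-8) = 15/ 56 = 0.27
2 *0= 0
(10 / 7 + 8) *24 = 1584 / 7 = 226.29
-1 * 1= -1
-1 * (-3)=3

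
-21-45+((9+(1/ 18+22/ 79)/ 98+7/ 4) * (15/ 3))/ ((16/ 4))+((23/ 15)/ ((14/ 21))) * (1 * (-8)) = -24721141/ 348390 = -70.96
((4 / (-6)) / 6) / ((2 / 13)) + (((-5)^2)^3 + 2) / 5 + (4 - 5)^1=281131 / 90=3123.68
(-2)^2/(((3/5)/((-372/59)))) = -2480/59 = -42.03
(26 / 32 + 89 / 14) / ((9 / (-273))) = -217.48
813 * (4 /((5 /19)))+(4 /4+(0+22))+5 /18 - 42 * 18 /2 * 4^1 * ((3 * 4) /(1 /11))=-16848281 /90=-187203.12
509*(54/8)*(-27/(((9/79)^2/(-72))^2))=-2854885136976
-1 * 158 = -158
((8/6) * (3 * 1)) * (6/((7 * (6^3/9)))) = 1/7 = 0.14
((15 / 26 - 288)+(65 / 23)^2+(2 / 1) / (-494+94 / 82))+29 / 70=-1357105812632 / 4863723865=-279.03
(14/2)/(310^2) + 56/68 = 1345519/1633700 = 0.82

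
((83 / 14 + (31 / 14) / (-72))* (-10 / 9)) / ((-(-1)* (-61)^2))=-29725 / 16878456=-0.00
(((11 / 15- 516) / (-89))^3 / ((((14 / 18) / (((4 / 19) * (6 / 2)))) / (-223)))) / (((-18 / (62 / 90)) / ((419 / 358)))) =1337366689334918483 / 849649347264375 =1574.02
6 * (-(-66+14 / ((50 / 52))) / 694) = 3858 / 8675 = 0.44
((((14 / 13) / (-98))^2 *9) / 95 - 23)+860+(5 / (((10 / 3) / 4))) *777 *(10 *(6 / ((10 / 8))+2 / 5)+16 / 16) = 195039784494 / 786695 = 247923.00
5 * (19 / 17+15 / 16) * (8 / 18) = 2795 / 612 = 4.57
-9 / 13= -0.69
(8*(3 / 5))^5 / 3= 2654208 / 3125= 849.35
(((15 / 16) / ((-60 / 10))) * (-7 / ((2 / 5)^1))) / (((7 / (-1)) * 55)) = -5 / 704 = -0.01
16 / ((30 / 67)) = 536 / 15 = 35.73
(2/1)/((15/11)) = 22/15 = 1.47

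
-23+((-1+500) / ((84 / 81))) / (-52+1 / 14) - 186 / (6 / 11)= -542729 / 1454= -373.27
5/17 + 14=243/17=14.29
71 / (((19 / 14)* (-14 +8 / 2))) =-497 / 95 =-5.23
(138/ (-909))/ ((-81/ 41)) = 1886/ 24543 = 0.08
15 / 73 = 0.21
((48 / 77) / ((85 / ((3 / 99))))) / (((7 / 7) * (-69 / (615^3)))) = -248115600 / 331177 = -749.19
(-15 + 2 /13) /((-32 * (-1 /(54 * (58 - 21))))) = -192807 /208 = -926.96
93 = 93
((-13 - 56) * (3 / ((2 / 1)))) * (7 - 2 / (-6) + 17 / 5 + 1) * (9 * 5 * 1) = -54648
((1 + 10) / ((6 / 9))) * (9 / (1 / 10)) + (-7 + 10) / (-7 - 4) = 16332 / 11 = 1484.73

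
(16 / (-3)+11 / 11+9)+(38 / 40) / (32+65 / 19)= 189523 / 40380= 4.69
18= 18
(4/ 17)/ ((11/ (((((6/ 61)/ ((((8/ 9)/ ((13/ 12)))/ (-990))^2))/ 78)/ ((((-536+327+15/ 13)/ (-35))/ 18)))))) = 1524612375/ 12809024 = 119.03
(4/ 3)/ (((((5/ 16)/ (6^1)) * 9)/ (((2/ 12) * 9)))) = 64/ 15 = 4.27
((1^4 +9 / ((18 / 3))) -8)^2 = 121 / 4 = 30.25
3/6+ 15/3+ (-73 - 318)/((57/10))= -7193/114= -63.10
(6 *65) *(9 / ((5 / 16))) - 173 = 11059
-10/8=-5/4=-1.25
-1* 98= -98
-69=-69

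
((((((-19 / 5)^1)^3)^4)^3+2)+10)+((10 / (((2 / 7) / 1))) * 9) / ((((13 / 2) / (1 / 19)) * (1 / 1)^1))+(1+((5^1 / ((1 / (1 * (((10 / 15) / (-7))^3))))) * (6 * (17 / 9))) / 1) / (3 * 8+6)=446433706223614196551401221668058895758500928197234711 / 599166465690359473228454589843750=745091275609414115014.88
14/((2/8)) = 56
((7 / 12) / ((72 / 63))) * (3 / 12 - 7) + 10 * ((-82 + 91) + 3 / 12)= 11399 / 128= 89.05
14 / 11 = 1.27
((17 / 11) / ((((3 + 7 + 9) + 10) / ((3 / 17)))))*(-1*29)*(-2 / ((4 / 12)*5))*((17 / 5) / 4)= 0.28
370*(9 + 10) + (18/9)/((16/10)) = 28125/4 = 7031.25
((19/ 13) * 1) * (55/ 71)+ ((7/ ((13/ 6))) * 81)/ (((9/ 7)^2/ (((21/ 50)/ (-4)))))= -1429739/ 92300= -15.49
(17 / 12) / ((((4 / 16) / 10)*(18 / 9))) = 85 / 3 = 28.33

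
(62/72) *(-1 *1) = -31/36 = -0.86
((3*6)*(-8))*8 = -1152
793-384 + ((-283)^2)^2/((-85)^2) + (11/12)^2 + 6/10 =924078722689/1040400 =888195.62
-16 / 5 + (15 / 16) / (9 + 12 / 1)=-1767 / 560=-3.16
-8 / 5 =-1.60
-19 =-19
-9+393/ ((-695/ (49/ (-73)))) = -437358/ 50735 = -8.62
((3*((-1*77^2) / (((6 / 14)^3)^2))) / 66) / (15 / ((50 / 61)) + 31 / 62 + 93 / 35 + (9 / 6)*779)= -2219448385 / 60723513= -36.55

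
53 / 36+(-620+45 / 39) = -288931 / 468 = -617.37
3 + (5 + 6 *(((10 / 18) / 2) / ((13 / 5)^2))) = 4181 / 507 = 8.25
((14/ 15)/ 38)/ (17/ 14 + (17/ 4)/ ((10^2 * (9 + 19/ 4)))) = 53900/ 2671533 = 0.02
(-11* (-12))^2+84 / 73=1272036 / 73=17425.15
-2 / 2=-1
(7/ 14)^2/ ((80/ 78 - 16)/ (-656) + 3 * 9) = 1599/ 172838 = 0.01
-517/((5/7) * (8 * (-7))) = 517/40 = 12.92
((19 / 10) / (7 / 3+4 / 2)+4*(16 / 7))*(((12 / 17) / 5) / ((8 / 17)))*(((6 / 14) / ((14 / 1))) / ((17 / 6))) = 235413 / 7580300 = 0.03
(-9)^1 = -9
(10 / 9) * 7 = 7.78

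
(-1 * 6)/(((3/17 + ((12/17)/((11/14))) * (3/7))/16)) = -5984/35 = -170.97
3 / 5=0.60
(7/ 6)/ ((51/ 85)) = 35/ 18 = 1.94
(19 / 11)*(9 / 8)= 171 / 88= 1.94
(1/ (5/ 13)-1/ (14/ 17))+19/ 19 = 167/ 70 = 2.39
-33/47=-0.70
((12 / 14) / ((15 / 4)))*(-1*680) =-1088 / 7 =-155.43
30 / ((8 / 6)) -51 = -28.50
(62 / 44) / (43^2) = 31 / 40678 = 0.00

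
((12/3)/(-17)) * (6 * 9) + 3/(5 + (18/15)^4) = -923061/75157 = -12.28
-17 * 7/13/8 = -1.14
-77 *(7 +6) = -1001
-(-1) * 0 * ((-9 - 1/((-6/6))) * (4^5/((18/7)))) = 0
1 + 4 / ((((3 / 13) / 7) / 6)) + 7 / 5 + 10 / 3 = 11006 / 15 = 733.73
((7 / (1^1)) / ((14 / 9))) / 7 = 9 / 14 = 0.64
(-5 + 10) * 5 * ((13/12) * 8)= 650/3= 216.67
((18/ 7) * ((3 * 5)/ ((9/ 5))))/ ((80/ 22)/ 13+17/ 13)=21450/ 1589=13.50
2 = 2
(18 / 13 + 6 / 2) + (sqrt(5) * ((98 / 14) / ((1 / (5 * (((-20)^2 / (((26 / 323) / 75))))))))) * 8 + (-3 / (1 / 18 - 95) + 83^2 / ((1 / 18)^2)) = 235574334.13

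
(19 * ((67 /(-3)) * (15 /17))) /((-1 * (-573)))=-6365 /9741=-0.65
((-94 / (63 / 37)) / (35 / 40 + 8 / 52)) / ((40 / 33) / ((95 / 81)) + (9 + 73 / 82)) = -6199020256 / 1261989351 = -4.91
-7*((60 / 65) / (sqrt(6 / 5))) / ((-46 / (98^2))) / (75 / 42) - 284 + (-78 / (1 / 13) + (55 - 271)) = -1514 + 941192*sqrt(30) / 7475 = -824.35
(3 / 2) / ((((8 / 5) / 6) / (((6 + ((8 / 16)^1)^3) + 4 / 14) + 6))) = 69.81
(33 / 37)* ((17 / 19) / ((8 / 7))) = 3927 / 5624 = 0.70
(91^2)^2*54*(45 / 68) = 83318577615 / 34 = 2450546400.44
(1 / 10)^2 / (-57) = -1 / 5700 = -0.00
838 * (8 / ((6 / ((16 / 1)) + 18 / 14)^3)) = 1177329664 / 804357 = 1463.69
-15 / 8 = -1.88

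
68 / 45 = 1.51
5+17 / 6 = 47 / 6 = 7.83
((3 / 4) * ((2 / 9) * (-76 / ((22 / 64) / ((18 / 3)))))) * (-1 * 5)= 12160 / 11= 1105.45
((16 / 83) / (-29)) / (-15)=16 / 36105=0.00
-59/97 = -0.61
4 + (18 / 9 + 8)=14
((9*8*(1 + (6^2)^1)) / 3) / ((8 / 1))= 111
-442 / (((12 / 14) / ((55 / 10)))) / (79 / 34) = -289289 / 237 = -1220.63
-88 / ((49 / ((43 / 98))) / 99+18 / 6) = -374616 / 17573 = -21.32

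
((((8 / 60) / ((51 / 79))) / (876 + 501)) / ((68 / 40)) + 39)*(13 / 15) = 1815863647 / 53723655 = 33.80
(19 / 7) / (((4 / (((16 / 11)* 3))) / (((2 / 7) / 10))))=228 / 2695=0.08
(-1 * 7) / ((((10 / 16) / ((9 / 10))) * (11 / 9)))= -2268 / 275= -8.25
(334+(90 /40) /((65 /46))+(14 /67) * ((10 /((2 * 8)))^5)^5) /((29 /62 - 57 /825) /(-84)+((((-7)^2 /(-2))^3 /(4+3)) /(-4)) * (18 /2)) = 141210007538927140694714520471345 /1989004527470518185470084966776832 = 0.07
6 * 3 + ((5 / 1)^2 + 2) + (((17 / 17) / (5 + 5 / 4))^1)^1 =1129 / 25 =45.16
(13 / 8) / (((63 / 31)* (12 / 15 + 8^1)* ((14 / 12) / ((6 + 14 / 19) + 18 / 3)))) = 0.99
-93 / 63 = -31 / 21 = -1.48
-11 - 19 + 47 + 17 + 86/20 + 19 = 573/10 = 57.30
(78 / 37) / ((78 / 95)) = 95 / 37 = 2.57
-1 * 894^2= -799236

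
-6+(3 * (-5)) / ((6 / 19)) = -107 / 2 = -53.50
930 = 930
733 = 733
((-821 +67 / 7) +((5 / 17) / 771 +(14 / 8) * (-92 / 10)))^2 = 576458799522847921 / 841787900100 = 684802.91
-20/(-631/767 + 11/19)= 72865/888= 82.06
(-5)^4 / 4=156.25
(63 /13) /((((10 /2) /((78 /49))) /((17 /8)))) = 459 /140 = 3.28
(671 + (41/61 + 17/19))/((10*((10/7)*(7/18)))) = 1403109/11590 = 121.06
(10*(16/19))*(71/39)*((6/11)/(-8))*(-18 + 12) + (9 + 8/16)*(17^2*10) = 74612275/2717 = 27461.27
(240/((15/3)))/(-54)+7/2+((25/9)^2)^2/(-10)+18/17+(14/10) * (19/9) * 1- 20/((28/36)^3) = -8002551268/191285955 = -41.84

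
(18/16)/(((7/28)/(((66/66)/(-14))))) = -9/28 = -0.32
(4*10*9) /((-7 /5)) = -1800 /7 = -257.14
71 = 71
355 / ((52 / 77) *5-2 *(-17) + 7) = 27335 / 3417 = 8.00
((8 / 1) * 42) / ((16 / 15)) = 315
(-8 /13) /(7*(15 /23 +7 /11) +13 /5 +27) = -5060 /317551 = -0.02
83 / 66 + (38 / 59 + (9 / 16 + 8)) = 325979 / 31152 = 10.46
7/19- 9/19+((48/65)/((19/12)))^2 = 171226/1525225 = 0.11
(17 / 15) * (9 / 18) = 0.57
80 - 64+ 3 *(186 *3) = 1690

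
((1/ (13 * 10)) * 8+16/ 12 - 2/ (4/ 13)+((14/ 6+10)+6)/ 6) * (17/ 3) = -20383/ 1755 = -11.61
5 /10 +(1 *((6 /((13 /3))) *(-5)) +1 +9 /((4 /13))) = 23.83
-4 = -4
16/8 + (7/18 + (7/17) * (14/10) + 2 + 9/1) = 21367/1530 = 13.97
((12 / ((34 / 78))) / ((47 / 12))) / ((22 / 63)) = 176904 / 8789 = 20.13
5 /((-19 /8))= -40 /19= -2.11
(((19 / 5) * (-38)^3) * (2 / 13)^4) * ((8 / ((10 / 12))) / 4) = -200173056 / 714025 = -280.34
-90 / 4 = -22.50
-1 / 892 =-0.00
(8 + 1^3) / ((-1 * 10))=-0.90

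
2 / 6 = 1 / 3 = 0.33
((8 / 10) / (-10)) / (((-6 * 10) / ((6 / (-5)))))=-1 / 625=-0.00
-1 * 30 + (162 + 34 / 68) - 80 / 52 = 3405 / 26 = 130.96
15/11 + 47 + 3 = 565/11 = 51.36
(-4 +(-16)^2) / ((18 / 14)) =196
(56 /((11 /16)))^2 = 802816 /121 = 6634.84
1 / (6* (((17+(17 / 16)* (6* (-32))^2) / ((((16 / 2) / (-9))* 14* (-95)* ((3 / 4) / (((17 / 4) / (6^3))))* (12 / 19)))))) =16128 / 133229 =0.12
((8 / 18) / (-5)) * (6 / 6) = -4 / 45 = -0.09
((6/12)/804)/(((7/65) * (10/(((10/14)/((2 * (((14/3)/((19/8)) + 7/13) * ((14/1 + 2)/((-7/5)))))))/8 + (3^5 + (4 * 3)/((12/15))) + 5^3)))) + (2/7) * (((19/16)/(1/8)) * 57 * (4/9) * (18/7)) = 1892619102047/10690498560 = 177.04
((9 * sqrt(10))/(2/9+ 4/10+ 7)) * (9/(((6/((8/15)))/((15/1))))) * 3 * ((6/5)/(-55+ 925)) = 2916 * sqrt(10)/49735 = 0.19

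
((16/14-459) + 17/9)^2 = 207907.05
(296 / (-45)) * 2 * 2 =-1184 / 45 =-26.31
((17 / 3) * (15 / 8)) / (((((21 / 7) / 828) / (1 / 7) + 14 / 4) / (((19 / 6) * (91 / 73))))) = 11.90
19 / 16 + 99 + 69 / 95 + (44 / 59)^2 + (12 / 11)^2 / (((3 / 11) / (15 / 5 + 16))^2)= 31098398949 / 5291120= 5877.47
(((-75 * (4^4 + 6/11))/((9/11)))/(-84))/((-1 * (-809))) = 35275/101934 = 0.35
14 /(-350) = -0.04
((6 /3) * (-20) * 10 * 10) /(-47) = 4000 /47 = 85.11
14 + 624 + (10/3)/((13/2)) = 24902/39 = 638.51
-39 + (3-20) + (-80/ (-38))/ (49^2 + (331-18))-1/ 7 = -10132579/ 180481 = -56.14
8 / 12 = 2 / 3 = 0.67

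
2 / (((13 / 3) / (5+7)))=72 / 13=5.54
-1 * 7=-7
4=4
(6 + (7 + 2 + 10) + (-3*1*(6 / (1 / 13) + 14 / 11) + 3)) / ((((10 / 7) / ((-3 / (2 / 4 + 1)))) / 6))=96936 / 55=1762.47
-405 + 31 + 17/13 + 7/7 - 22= -5118/13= -393.69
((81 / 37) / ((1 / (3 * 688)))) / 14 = 83592 / 259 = 322.75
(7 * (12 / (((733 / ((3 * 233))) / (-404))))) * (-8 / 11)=189770112 / 8063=23535.92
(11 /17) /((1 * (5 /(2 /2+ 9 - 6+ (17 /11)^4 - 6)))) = 0.48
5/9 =0.56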